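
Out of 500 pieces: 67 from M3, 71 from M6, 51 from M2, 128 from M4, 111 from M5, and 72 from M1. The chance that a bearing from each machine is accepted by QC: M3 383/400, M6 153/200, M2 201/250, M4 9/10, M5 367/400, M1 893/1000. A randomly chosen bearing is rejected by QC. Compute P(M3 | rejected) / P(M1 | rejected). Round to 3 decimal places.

0.370

Taking complements, P(rejected | each) = M3 0.0425, M6 0.235, M2 0.196, M4 0.1, M5 0.0825, M1 0.107.
Unnormalized posteriors (prior × likelihood):
  M3: 0.134 × 0.0425 = 0.005695
  M6: 0.142 × 0.235 = 0.03337
  M2: 0.102 × 0.196 = 0.019992
  M4: 0.256 × 0.1 = 0.0256
  M5: 0.222 × 0.0825 = 0.018315
  M1: 0.144 × 0.107 = 0.015408
Sum = 0.11838.
The ratio is 0.005695 / 0.015408 (the normalizer cancels) = 0.370.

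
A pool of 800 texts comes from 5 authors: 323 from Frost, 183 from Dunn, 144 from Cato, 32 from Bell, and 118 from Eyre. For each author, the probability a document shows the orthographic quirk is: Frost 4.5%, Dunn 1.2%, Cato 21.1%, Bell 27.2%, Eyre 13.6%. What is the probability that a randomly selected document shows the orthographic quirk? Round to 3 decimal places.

0.090

Compute prior × likelihood for every hypothesis:
  Frost: 0.40375 × 0.045 = 0.01816875
  Dunn: 0.22875 × 0.012 = 0.002745
  Cato: 0.18 × 0.211 = 0.03798
  Bell: 0.04 × 0.272 = 0.01088
  Eyre: 0.1475 × 0.136 = 0.02006
P(quirk) = 0.01816875 + 0.002745 + 0.03798 + 0.01088 + 0.02006 = 0.08983375 → 0.090.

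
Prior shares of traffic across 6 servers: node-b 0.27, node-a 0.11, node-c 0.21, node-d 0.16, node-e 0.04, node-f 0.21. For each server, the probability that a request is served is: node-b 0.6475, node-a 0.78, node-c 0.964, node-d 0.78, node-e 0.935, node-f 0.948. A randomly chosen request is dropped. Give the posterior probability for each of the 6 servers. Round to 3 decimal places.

node-b 0.542, node-a 0.138, node-c 0.043, node-d 0.200, node-e 0.015, node-f 0.062

Taking complements, P(dropped | each) = node-b 0.3525, node-a 0.22, node-c 0.036, node-d 0.22, node-e 0.065, node-f 0.052.
Unnormalized posteriors (prior × likelihood):
  node-b: 0.27 × 0.3525 = 0.095175
  node-a: 0.11 × 0.22 = 0.0242
  node-c: 0.21 × 0.036 = 0.00756
  node-d: 0.16 × 0.22 = 0.0352
  node-e: 0.04 × 0.065 = 0.0026
  node-f: 0.21 × 0.052 = 0.01092
Sum = 0.175655.
P(node-b | dropped) = 0.095175/0.175655 ≈ 0.542
P(node-a | dropped) = 0.0242/0.175655 ≈ 0.138
P(node-c | dropped) = 0.00756/0.175655 ≈ 0.043
P(node-d | dropped) = 0.0352/0.175655 ≈ 0.200
P(node-e | dropped) = 0.0026/0.175655 ≈ 0.015
P(node-f | dropped) = 0.01092/0.175655 ≈ 0.062
(Check: 0.542+0.138+0.043+0.200+0.015+0.062 = 1.000.)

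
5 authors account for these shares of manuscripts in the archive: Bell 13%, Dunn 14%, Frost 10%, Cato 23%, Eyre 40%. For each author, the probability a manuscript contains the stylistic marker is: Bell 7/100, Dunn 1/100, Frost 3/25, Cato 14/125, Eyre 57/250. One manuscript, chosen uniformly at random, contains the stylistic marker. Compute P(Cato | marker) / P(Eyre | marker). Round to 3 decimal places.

Compute prior × likelihood for every hypothesis:
  Bell: 0.13 × 0.07 = 0.0091
  Dunn: 0.14 × 0.01 = 0.0014
  Frost: 0.1 × 0.12 = 0.012
  Cato: 0.23 × 0.112 = 0.02576
  Eyre: 0.4 × 0.228 = 0.0912
Sum = 0.13946.
The ratio is 0.02576 / 0.0912 (the normalizer cancels) = 0.282.

0.282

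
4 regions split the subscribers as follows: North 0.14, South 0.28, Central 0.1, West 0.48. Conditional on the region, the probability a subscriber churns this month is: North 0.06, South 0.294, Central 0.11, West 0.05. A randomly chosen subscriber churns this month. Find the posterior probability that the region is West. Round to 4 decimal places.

0.1909

Unnormalized posteriors (prior × likelihood):
  North: 0.14 × 0.06 = 0.0084
  South: 0.28 × 0.294 = 0.08232
  Central: 0.1 × 0.11 = 0.011
  West: 0.48 × 0.05 = 0.024
Normalizing constant = 0.12572.
P(West | evidence) = 0.024 / 0.12572 ≈ 0.1909.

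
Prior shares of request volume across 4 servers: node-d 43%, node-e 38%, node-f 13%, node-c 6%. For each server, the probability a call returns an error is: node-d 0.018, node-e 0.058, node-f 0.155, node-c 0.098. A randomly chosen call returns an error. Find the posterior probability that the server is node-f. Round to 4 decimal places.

Compute prior × likelihood for every hypothesis:
  node-d: 0.43 × 0.018 = 0.00774
  node-e: 0.38 × 0.058 = 0.02204
  node-f: 0.13 × 0.155 = 0.02015
  node-c: 0.06 × 0.098 = 0.00588
Sum = 0.05581.
P(node-f | evidence) = 0.02015 / 0.05581 ≈ 0.3610.

0.3610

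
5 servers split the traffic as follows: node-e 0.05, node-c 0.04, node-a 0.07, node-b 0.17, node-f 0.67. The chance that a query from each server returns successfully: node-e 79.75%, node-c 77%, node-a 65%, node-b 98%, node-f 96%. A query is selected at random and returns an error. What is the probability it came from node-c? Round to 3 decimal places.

0.124

Taking complements, P(error | each) = node-e 0.2025, node-c 0.23, node-a 0.35, node-b 0.02, node-f 0.04.
By Bayes' rule, posterior ∝ prior × likelihood:
  node-e: 0.05 × 0.2025 = 0.010125
  node-c: 0.04 × 0.23 = 0.0092
  node-a: 0.07 × 0.35 = 0.0245
  node-b: 0.17 × 0.02 = 0.0034
  node-f: 0.67 × 0.04 = 0.0268
Total = 0.074025.
P(node-c | evidence) = 0.0092 / 0.074025 ≈ 0.124.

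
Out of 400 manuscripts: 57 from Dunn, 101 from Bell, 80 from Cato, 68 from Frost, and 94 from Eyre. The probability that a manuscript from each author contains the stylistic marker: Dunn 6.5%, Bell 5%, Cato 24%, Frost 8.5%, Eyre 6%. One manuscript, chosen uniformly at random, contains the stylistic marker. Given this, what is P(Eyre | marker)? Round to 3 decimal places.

By Bayes' rule, posterior ∝ prior × likelihood:
  Dunn: 0.1425 × 0.065 = 0.0092625
  Bell: 0.2525 × 0.05 = 0.012625
  Cato: 0.2 × 0.24 = 0.048
  Frost: 0.17 × 0.085 = 0.01445
  Eyre: 0.235 × 0.06 = 0.0141
Total = 0.0984375.
P(Eyre | evidence) = 0.0141 / 0.0984375 ≈ 0.143.

0.143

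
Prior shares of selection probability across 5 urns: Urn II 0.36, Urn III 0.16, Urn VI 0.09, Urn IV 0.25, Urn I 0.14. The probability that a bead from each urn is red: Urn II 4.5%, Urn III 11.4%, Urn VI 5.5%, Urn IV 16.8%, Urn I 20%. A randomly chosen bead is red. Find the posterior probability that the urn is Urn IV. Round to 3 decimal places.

0.384

By Bayes' rule, posterior ∝ prior × likelihood:
  Urn II: 0.36 × 0.045 = 0.0162
  Urn III: 0.16 × 0.114 = 0.01824
  Urn VI: 0.09 × 0.055 = 0.00495
  Urn IV: 0.25 × 0.168 = 0.042
  Urn I: 0.14 × 0.2 = 0.028
Sum = 0.10939.
P(Urn IV | evidence) = 0.042 / 0.10939 ≈ 0.384.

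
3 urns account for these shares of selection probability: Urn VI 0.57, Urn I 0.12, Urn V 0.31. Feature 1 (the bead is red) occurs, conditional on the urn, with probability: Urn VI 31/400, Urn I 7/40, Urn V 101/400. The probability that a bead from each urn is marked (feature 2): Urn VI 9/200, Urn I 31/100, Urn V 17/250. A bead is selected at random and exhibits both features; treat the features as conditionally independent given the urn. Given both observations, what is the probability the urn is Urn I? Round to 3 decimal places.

0.471

Compute prior × likelihood for every hypothesis:
  Urn VI: 0.57 × 0.0775 × 0.045 = 0.001987875
  Urn I: 0.12 × 0.175 × 0.31 = 0.00651
  Urn V: 0.31 × 0.2525 × 0.068 = 0.0053227
Total = 0.013820575.
P(Urn I | evidence) = 0.00651 / 0.013820575 ≈ 0.471.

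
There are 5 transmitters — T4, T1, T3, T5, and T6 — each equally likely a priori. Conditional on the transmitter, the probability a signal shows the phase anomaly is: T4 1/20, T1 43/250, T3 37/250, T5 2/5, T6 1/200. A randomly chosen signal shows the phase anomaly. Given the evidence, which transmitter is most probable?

T5

With a uniform prior (1/5 each), posterior ∝ likelihood:
  T4: 0.05
  T1: 0.172
  T3: 0.148
  T5: 0.4
  T6: 0.005
Total = 0.775.
Largest term belongs to T5, so T5 is most probable.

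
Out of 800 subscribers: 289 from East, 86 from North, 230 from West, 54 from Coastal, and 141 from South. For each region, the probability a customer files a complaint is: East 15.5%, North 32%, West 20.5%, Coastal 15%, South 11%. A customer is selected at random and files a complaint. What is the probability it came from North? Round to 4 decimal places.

Unnormalized posteriors (prior × likelihood):
  East: 0.36125 × 0.155 = 0.05599375
  North: 0.1075 × 0.32 = 0.0344
  West: 0.2875 × 0.205 = 0.0589375
  Coastal: 0.0675 × 0.15 = 0.010125
  South: 0.17625 × 0.11 = 0.0193875
Normalizing constant = 0.17884375.
P(North | evidence) = 0.0344 / 0.17884375 ≈ 0.1923.

0.1923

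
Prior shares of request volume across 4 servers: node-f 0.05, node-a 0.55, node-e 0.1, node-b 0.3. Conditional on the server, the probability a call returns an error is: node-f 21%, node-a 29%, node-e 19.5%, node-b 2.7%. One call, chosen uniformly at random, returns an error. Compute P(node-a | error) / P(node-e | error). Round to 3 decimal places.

8.179

By Bayes' rule, posterior ∝ prior × likelihood:
  node-f: 0.05 × 0.21 = 0.0105
  node-a: 0.55 × 0.29 = 0.1595
  node-e: 0.1 × 0.195 = 0.0195
  node-b: 0.3 × 0.027 = 0.0081
Normalizing constant = 0.1976.
The ratio is 0.1595 / 0.0195 (the normalizer cancels) = 8.179.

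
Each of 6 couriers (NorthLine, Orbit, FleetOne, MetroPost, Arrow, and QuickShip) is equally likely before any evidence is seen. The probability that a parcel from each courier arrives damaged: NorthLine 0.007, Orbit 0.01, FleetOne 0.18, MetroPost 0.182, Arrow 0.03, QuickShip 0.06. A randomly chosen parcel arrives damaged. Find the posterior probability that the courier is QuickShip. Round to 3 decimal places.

Since the prior is uniform, the posterior is proportional to the likelihood:
  NorthLine: 0.007
  Orbit: 0.01
  FleetOne: 0.18
  MetroPost: 0.182
  Arrow: 0.03
  QuickShip: 0.06
Total = 0.469.
P(QuickShip | evidence) = 0.06 / 0.469 ≈ 0.128.

0.128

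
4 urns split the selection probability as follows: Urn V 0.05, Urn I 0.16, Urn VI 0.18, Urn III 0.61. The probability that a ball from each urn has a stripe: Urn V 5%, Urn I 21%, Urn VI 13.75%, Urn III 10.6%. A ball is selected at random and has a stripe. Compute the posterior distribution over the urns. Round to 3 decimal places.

Urn V 0.020, Urn I 0.268, Urn VI 0.197, Urn III 0.515

Unnormalized posteriors (prior × likelihood):
  Urn V: 0.05 × 0.05 = 0.0025
  Urn I: 0.16 × 0.21 = 0.0336
  Urn VI: 0.18 × 0.1375 = 0.02475
  Urn III: 0.61 × 0.106 = 0.06466
Total = 0.12551.
P(Urn V | striped) = 0.0025/0.12551 ≈ 0.020
P(Urn I | striped) = 0.0336/0.12551 ≈ 0.268
P(Urn VI | striped) = 0.02475/0.12551 ≈ 0.197
P(Urn III | striped) = 0.06466/0.12551 ≈ 0.515
(Check: 0.020+0.268+0.197+0.515 = 1.000.)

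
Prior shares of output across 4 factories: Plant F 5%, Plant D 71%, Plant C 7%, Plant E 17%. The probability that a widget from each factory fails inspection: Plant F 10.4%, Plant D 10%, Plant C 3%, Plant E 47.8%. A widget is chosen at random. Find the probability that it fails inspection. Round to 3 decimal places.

0.160

Unnormalized posteriors (prior × likelihood):
  Plant F: 0.05 × 0.104 = 0.0052
  Plant D: 0.71 × 0.1 = 0.071
  Plant C: 0.07 × 0.03 = 0.0021
  Plant E: 0.17 × 0.478 = 0.08126
P(nonconforming) = 0.0052 + 0.071 + 0.0021 + 0.08126 = 0.15956 → 0.160.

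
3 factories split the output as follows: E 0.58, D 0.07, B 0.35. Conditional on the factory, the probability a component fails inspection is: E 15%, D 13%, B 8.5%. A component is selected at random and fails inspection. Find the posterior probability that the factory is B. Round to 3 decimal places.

Compute prior × likelihood for every hypothesis:
  E: 0.58 × 0.15 = 0.087
  D: 0.07 × 0.13 = 0.0091
  B: 0.35 × 0.085 = 0.02975
Sum = 0.12585.
P(B | evidence) = 0.02975 / 0.12585 ≈ 0.236.

0.236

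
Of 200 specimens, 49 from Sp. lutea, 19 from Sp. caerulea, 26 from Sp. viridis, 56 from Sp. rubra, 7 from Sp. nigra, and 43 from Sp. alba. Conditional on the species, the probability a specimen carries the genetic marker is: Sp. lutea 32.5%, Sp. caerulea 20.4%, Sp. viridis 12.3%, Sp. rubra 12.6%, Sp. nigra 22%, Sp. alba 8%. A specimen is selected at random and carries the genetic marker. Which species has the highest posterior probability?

Compute prior × likelihood for every hypothesis:
  Sp. lutea: 0.245 × 0.325 = 0.079625
  Sp. caerulea: 0.095 × 0.204 = 0.01938
  Sp. viridis: 0.13 × 0.123 = 0.01599
  Sp. rubra: 0.28 × 0.126 = 0.03528
  Sp. nigra: 0.035 × 0.22 = 0.0077
  Sp. alba: 0.215 × 0.08 = 0.0172
Sum = 0.175175.
Largest term belongs to Sp. lutea, so Sp. lutea is most probable.

Sp. lutea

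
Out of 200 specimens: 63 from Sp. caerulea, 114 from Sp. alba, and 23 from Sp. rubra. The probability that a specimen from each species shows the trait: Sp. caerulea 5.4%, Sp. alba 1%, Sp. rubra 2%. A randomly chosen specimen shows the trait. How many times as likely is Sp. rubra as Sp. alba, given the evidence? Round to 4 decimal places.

0.4035

Prior × likelihood for each hypothesis:
  Sp. caerulea: 0.315 × 0.054 = 0.01701
  Sp. alba: 0.57 × 0.01 = 0.0057
  Sp. rubra: 0.115 × 0.02 = 0.0023
Sum = 0.02501.
The ratio is 0.0023 / 0.0057 (the normalizer cancels) = 0.4035.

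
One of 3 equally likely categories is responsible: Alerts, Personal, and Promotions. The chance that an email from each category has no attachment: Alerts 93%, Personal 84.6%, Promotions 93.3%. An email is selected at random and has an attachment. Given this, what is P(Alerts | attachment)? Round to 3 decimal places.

0.241

Taking complements, P(attachment | each) = Alerts 0.07, Personal 0.154, Promotions 0.067.
Since the prior is uniform, the posterior is proportional to the likelihood:
  Alerts: 0.07
  Personal: 0.154
  Promotions: 0.067
Sum = 0.291.
P(Alerts | evidence) = 0.07 / 0.291 ≈ 0.241.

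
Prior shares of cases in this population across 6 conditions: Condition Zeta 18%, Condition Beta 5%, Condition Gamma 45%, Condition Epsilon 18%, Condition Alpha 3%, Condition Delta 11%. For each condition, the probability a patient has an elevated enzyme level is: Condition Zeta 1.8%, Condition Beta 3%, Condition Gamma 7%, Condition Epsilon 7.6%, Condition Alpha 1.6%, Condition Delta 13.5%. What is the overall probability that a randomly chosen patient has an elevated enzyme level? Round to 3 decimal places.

0.065

Prior × likelihood for each hypothesis:
  Condition Zeta: 0.18 × 0.018 = 0.00324
  Condition Beta: 0.05 × 0.03 = 0.0015
  Condition Gamma: 0.45 × 0.07 = 0.0315
  Condition Epsilon: 0.18 × 0.076 = 0.01368
  Condition Alpha: 0.03 × 0.016 = 0.00048
  Condition Delta: 0.11 × 0.135 = 0.01485
P(elevated) = 0.00324 + 0.0015 + 0.0315 + 0.01368 + 0.00048 + 0.01485 = 0.06525 → 0.065.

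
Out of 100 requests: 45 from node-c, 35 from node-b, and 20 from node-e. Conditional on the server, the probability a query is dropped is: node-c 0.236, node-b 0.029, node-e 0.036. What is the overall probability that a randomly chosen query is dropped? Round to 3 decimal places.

0.124

By Bayes' rule, posterior ∝ prior × likelihood:
  node-c: 0.45 × 0.236 = 0.1062
  node-b: 0.35 × 0.029 = 0.01015
  node-e: 0.2 × 0.036 = 0.0072
P(dropped) = 0.1062 + 0.01015 + 0.0072 = 0.12355 → 0.124.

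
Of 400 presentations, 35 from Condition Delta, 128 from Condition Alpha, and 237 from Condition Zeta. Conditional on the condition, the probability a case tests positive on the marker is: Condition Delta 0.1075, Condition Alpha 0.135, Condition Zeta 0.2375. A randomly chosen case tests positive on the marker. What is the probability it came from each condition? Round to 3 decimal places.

By Bayes' rule, posterior ∝ prior × likelihood:
  Condition Delta: 0.0875 × 0.1075 = 0.00940625
  Condition Alpha: 0.32 × 0.135 = 0.0432
  Condition Zeta: 0.5925 × 0.2375 = 0.14071875
Sum = 0.193325.
P(Condition Delta | marker-positive) = 0.00940625/0.193325 ≈ 0.049
P(Condition Alpha | marker-positive) = 0.0432/0.193325 ≈ 0.223
P(Condition Zeta | marker-positive) = 0.14071875/0.193325 ≈ 0.728
(Check: 0.049+0.223+0.728 = 1.000.)

Condition Delta 0.049, Condition Alpha 0.223, Condition Zeta 0.728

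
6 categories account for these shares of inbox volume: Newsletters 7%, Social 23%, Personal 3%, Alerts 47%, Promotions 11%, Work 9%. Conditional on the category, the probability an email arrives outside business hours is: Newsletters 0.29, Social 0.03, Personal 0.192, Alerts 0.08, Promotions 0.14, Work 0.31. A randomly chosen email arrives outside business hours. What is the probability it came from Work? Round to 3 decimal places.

Prior × likelihood for each hypothesis:
  Newsletters: 0.07 × 0.29 = 0.0203
  Social: 0.23 × 0.03 = 0.0069
  Personal: 0.03 × 0.192 = 0.00576
  Alerts: 0.47 × 0.08 = 0.0376
  Promotions: 0.11 × 0.14 = 0.0154
  Work: 0.09 × 0.31 = 0.0279
Total = 0.11386.
P(Work | evidence) = 0.0279 / 0.11386 ≈ 0.245.

0.245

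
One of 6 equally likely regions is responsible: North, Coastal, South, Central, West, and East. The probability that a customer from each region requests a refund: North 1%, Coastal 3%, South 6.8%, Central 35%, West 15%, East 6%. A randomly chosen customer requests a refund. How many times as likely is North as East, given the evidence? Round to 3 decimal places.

With a uniform prior (1/6 each), posterior ∝ likelihood:
  North: 0.01
  Coastal: 0.03
  South: 0.068
  Central: 0.35
  West: 0.15
  East: 0.06
Normalizing constant = 0.668.
The ratio is 0.01 / 0.06 (the normalizer cancels) = 0.167.

0.167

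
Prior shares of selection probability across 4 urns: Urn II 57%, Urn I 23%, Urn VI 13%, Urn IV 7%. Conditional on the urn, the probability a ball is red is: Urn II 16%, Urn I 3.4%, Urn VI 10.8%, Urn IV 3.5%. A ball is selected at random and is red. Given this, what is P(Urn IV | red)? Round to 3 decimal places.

Prior × likelihood for each hypothesis:
  Urn II: 0.57 × 0.16 = 0.0912
  Urn I: 0.23 × 0.034 = 0.00782
  Urn VI: 0.13 × 0.108 = 0.01404
  Urn IV: 0.07 × 0.035 = 0.00245
Normalizing constant = 0.11551.
P(Urn IV | evidence) = 0.00245 / 0.11551 ≈ 0.021.

0.021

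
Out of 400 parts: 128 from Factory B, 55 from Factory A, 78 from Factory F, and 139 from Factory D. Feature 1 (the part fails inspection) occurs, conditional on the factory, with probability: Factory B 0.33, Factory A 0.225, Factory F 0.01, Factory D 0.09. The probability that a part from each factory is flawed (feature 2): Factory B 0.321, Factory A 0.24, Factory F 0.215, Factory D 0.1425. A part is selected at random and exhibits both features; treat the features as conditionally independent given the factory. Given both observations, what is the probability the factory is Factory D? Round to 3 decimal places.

Compute prior × likelihood for every hypothesis:
  Factory B: 0.32 × 0.33 × 0.321 = 0.0338976
  Factory A: 0.1375 × 0.225 × 0.24 = 0.007425
  Factory F: 0.195 × 0.01 × 0.215 = 0.00041925
  Factory D: 0.3475 × 0.09 × 0.1425 = 0.0044566875
Sum = 0.0461985375.
P(Factory D | evidence) = 0.0044566875 / 0.0461985375 ≈ 0.096.

0.096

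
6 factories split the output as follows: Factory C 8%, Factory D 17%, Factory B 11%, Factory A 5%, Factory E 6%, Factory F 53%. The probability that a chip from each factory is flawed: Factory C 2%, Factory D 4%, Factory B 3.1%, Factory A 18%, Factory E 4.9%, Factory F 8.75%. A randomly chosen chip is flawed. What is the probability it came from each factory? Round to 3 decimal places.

Factory C 0.023, Factory D 0.097, Factory B 0.049, Factory A 0.128, Factory E 0.042, Factory F 0.661

Compute prior × likelihood for every hypothesis:
  Factory C: 0.08 × 0.02 = 0.0016
  Factory D: 0.17 × 0.04 = 0.0068
  Factory B: 0.11 × 0.031 = 0.00341
  Factory A: 0.05 × 0.18 = 0.009
  Factory E: 0.06 × 0.049 = 0.00294
  Factory F: 0.53 × 0.0875 = 0.046375
Sum = 0.070125.
P(Factory C | flawed) = 0.0016/0.070125 ≈ 0.023
P(Factory D | flawed) = 0.0068/0.070125 ≈ 0.097
P(Factory B | flawed) = 0.00341/0.070125 ≈ 0.049
P(Factory A | flawed) = 0.009/0.070125 ≈ 0.128
P(Factory E | flawed) = 0.00294/0.070125 ≈ 0.042
P(Factory F | flawed) = 0.046375/0.070125 ≈ 0.661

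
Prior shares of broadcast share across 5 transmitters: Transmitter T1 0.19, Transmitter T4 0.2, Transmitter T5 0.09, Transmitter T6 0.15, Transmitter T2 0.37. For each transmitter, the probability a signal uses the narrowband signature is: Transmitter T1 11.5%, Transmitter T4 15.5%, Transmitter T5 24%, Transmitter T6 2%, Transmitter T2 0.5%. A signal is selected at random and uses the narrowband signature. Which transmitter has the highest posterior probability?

Transmitter T4

Unnormalized posteriors (prior × likelihood):
  Transmitter T1: 0.19 × 0.115 = 0.02185
  Transmitter T4: 0.2 × 0.155 = 0.031
  Transmitter T5: 0.09 × 0.24 = 0.0216
  Transmitter T6: 0.15 × 0.02 = 0.003
  Transmitter T2: 0.37 × 0.005 = 0.00185
Normalizing constant = 0.0793.
Largest term belongs to Transmitter T4, so Transmitter T4 is most probable.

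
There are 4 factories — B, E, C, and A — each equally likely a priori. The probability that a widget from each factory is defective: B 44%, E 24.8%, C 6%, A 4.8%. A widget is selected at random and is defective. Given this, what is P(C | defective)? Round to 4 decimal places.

Since the prior is uniform, the posterior is proportional to the likelihood:
  B: 0.44
  E: 0.248
  C: 0.06
  A: 0.048
Total = 0.796.
P(C | evidence) = 0.06 / 0.796 ≈ 0.0754.

0.0754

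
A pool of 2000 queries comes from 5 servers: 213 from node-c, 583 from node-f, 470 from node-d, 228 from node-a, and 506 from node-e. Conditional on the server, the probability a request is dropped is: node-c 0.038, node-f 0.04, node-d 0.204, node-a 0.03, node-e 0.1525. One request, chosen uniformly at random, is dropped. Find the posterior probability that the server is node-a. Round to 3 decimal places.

Compute prior × likelihood for every hypothesis:
  node-c: 0.1065 × 0.038 = 0.004047
  node-f: 0.2915 × 0.04 = 0.01166
  node-d: 0.235 × 0.204 = 0.04794
  node-a: 0.114 × 0.03 = 0.00342
  node-e: 0.253 × 0.1525 = 0.0385825
Normalizing constant = 0.1056495.
P(node-a | evidence) = 0.00342 / 0.1056495 ≈ 0.032.

0.032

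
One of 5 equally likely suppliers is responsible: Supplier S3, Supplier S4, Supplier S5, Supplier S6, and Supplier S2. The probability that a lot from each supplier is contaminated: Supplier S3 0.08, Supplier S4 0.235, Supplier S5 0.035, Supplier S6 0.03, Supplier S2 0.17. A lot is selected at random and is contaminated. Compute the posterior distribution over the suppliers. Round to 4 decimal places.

Supplier S3 0.1455, Supplier S4 0.4273, Supplier S5 0.0636, Supplier S6 0.0545, Supplier S2 0.3091

With a uniform prior (1/5 each), posterior ∝ likelihood:
  Supplier S3: 0.08
  Supplier S4: 0.235
  Supplier S5: 0.035
  Supplier S6: 0.03
  Supplier S2: 0.17
Total = 0.55.
P(Supplier S3 | contaminated) = 0.08/0.55 ≈ 0.1455
P(Supplier S4 | contaminated) = 0.235/0.55 ≈ 0.4273
P(Supplier S5 | contaminated) = 0.035/0.55 ≈ 0.0636
P(Supplier S6 | contaminated) = 0.03/0.55 ≈ 0.0545
P(Supplier S2 | contaminated) = 0.17/0.55 ≈ 0.3091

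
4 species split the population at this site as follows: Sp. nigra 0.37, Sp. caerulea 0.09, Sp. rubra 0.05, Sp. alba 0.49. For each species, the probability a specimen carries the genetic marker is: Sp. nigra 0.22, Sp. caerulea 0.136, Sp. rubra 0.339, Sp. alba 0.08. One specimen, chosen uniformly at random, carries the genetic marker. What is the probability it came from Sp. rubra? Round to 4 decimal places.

By Bayes' rule, posterior ∝ prior × likelihood:
  Sp. nigra: 0.37 × 0.22 = 0.0814
  Sp. caerulea: 0.09 × 0.136 = 0.01224
  Sp. rubra: 0.05 × 0.339 = 0.01695
  Sp. alba: 0.49 × 0.08 = 0.0392
Normalizing constant = 0.14979.
P(Sp. rubra | evidence) = 0.01695 / 0.14979 ≈ 0.1132.

0.1132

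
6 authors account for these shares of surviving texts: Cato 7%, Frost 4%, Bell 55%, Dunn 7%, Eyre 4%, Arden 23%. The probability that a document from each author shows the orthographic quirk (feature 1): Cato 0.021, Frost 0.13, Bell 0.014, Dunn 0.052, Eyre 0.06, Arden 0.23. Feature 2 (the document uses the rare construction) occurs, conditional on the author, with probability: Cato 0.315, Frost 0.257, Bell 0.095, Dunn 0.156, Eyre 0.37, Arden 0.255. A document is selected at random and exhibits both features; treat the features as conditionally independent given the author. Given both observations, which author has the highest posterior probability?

Unnormalized posteriors (prior × likelihood):
  Cato: 0.07 × 0.021 × 0.315 = 0.00046305
  Frost: 0.04 × 0.13 × 0.257 = 0.0013364
  Bell: 0.55 × 0.014 × 0.095 = 0.0007315
  Dunn: 0.07 × 0.052 × 0.156 = 0.00056784
  Eyre: 0.04 × 0.06 × 0.37 = 0.000888
  Arden: 0.23 × 0.23 × 0.255 = 0.0134895
Normalizing constant = 0.01747629.
Largest term belongs to Arden, so Arden is most probable.

Arden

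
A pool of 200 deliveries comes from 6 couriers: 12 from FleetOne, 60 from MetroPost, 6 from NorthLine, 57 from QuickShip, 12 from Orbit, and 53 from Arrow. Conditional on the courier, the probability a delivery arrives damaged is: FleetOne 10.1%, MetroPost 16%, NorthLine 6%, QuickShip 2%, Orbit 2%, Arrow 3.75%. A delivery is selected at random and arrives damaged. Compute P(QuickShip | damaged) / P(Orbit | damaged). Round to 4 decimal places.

Prior × likelihood for each hypothesis:
  FleetOne: 0.06 × 0.101 = 0.00606
  MetroPost: 0.3 × 0.16 = 0.048
  NorthLine: 0.03 × 0.06 = 0.0018
  QuickShip: 0.285 × 0.02 = 0.0057
  Orbit: 0.06 × 0.02 = 0.0012
  Arrow: 0.265 × 0.0375 = 0.0099375
Normalizing constant = 0.0726975.
The ratio is 0.0057 / 0.0012 (the normalizer cancels) = 4.7500.

4.7500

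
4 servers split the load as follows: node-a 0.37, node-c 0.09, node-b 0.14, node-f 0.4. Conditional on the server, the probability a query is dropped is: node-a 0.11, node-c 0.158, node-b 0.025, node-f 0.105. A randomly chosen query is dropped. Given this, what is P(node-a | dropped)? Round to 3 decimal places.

0.405

Compute prior × likelihood for every hypothesis:
  node-a: 0.37 × 0.11 = 0.0407
  node-c: 0.09 × 0.158 = 0.01422
  node-b: 0.14 × 0.025 = 0.0035
  node-f: 0.4 × 0.105 = 0.042
Sum = 0.10042.
P(node-a | evidence) = 0.0407 / 0.10042 ≈ 0.405.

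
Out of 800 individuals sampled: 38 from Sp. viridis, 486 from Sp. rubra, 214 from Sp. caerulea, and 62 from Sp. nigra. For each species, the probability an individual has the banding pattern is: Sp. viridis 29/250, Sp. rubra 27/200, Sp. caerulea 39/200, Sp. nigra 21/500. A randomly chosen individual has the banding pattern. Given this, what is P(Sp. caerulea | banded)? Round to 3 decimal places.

By Bayes' rule, posterior ∝ prior × likelihood:
  Sp. viridis: 0.0475 × 0.116 = 0.00551
  Sp. rubra: 0.6075 × 0.135 = 0.0820125
  Sp. caerulea: 0.2675 × 0.195 = 0.0521625
  Sp. nigra: 0.0775 × 0.042 = 0.003255
Normalizing constant = 0.14294.
P(Sp. caerulea | evidence) = 0.0521625 / 0.14294 ≈ 0.365.

0.365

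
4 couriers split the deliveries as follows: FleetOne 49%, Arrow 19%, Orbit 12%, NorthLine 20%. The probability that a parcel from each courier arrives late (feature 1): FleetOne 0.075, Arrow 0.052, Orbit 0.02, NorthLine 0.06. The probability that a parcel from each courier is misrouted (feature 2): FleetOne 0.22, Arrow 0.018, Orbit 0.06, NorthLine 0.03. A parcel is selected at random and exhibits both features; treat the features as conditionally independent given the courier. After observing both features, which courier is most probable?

Compute prior × likelihood for every hypothesis:
  FleetOne: 0.49 × 0.075 × 0.22 = 0.008085
  Arrow: 0.19 × 0.052 × 0.018 = 0.00017784
  Orbit: 0.12 × 0.02 × 0.06 = 0.000144
  NorthLine: 0.2 × 0.06 × 0.03 = 0.00036
Total = 0.00876684.
Largest term belongs to FleetOne, so FleetOne is most probable.

FleetOne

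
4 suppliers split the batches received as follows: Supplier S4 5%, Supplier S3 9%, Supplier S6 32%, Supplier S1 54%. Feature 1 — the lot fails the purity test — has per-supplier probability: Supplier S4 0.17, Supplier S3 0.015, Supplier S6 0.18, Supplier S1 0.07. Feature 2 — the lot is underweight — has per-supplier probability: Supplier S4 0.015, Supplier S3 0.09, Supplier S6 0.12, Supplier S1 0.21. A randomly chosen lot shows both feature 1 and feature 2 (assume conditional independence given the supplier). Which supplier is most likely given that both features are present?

Prior × likelihood for each hypothesis:
  Supplier S4: 0.05 × 0.17 × 0.015 = 0.0001275
  Supplier S3: 0.09 × 0.015 × 0.09 = 0.0001215
  Supplier S6: 0.32 × 0.18 × 0.12 = 0.006912
  Supplier S1: 0.54 × 0.07 × 0.21 = 0.007938
Sum = 0.015099.
Largest term belongs to Supplier S1, so Supplier S1 is most probable.

Supplier S1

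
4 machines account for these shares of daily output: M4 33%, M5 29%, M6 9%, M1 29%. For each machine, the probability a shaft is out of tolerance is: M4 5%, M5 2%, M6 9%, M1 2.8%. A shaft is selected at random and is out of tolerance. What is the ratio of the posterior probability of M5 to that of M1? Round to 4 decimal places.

Prior × likelihood for each hypothesis:
  M4: 0.33 × 0.05 = 0.0165
  M5: 0.29 × 0.02 = 0.0058
  M6: 0.09 × 0.09 = 0.0081
  M1: 0.29 × 0.028 = 0.00812
Normalizing constant = 0.03852.
The ratio is 0.0058 / 0.00812 (the normalizer cancels) = 0.7143.

0.7143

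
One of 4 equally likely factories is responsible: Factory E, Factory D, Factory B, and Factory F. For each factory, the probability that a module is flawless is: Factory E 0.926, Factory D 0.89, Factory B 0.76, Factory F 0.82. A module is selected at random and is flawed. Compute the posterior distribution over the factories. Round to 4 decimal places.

Factory E 0.1225, Factory D 0.1821, Factory B 0.3974, Factory F 0.2980

Taking complements, P(flawed | each) = Factory E 0.074, Factory D 0.11, Factory B 0.24, Factory F 0.18.
With a uniform prior (1/4 each), posterior ∝ likelihood:
  Factory E: 0.074
  Factory D: 0.11
  Factory B: 0.24
  Factory F: 0.18
Sum = 0.604.
P(Factory E | flawed) = 0.074/0.604 ≈ 0.1225
P(Factory D | flawed) = 0.11/0.604 ≈ 0.1821
P(Factory B | flawed) = 0.24/0.604 ≈ 0.3974
P(Factory F | flawed) = 0.18/0.604 ≈ 0.2980
(Check: 0.1225+0.1821+0.3974+0.2980 = 1.0000.)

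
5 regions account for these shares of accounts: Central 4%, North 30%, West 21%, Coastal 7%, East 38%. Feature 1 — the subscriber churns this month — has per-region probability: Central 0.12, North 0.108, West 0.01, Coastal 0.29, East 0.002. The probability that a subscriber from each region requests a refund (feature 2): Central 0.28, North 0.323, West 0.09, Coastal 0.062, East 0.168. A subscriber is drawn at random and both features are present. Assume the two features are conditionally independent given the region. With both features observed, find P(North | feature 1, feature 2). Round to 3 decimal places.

By Bayes' rule, posterior ∝ prior × likelihood:
  Central: 0.04 × 0.12 × 0.28 = 0.001344
  North: 0.3 × 0.108 × 0.323 = 0.0104652
  West: 0.21 × 0.01 × 0.09 = 0.000189
  Coastal: 0.07 × 0.29 × 0.062 = 0.0012586
  East: 0.38 × 0.002 × 0.168 = 0.00012768
Total = 0.01338448.
P(North | evidence) = 0.0104652 / 0.01338448 ≈ 0.782.

0.782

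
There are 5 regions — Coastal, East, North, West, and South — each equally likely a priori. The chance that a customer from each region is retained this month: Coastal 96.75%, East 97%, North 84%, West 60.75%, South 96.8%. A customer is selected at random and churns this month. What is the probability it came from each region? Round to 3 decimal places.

Taking complements, P(churn | each) = Coastal 0.0325, East 0.03, North 0.16, West 0.3925, South 0.032.
Since the prior is uniform, the posterior is proportional to the likelihood:
  Coastal: 0.0325
  East: 0.03
  North: 0.16
  West: 0.3925
  South: 0.032
Sum = 0.647.
P(Coastal | churn) = 0.0325/0.647 ≈ 0.050
P(East | churn) = 0.03/0.647 ≈ 0.046
P(North | churn) = 0.16/0.647 ≈ 0.247
P(West | churn) = 0.3925/0.647 ≈ 0.607
P(South | churn) = 0.032/0.647 ≈ 0.049
(Check: 0.050+0.046+0.247+0.607+0.049 = 0.999.)

Coastal 0.050, East 0.046, North 0.247, West 0.607, South 0.049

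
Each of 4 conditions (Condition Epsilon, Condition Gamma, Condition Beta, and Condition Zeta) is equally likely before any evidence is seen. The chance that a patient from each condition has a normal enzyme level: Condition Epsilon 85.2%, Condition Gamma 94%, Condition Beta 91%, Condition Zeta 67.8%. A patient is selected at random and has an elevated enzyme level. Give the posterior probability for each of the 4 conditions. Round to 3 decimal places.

Taking complements, P(elevated | each) = Condition Epsilon 0.148, Condition Gamma 0.06, Condition Beta 0.09, Condition Zeta 0.322.
With a uniform prior (1/4 each), posterior ∝ likelihood:
  Condition Epsilon: 0.148
  Condition Gamma: 0.06
  Condition Beta: 0.09
  Condition Zeta: 0.322
Normalizing constant = 0.62.
P(Condition Epsilon | elevated) = 0.148/0.62 ≈ 0.239
P(Condition Gamma | elevated) = 0.06/0.62 ≈ 0.097
P(Condition Beta | elevated) = 0.09/0.62 ≈ 0.145
P(Condition Zeta | elevated) = 0.322/0.62 ≈ 0.519

Condition Epsilon 0.239, Condition Gamma 0.097, Condition Beta 0.145, Condition Zeta 0.519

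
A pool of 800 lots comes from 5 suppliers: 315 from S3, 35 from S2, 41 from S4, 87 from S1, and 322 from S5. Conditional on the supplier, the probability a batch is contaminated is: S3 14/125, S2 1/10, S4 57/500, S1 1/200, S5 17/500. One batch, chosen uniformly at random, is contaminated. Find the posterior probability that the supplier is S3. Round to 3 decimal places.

By Bayes' rule, posterior ∝ prior × likelihood:
  S3: 0.39375 × 0.112 = 0.0441
  S2: 0.04375 × 0.1 = 0.004375
  S4: 0.05125 × 0.114 = 0.0058425
  S1: 0.10875 × 0.005 = 0.00054375
  S5: 0.4025 × 0.034 = 0.013685
Normalizing constant = 0.06854625.
P(S3 | evidence) = 0.0441 / 0.06854625 ≈ 0.643.

0.643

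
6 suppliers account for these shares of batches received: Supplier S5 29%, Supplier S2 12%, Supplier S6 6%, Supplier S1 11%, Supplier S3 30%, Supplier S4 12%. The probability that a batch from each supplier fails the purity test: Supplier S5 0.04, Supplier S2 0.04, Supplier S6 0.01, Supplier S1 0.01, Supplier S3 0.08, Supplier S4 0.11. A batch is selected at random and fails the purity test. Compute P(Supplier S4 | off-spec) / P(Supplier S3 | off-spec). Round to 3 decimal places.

0.550

By Bayes' rule, posterior ∝ prior × likelihood:
  Supplier S5: 0.29 × 0.04 = 0.0116
  Supplier S2: 0.12 × 0.04 = 0.0048
  Supplier S6: 0.06 × 0.01 = 0.0006
  Supplier S1: 0.11 × 0.01 = 0.0011
  Supplier S3: 0.3 × 0.08 = 0.024
  Supplier S4: 0.12 × 0.11 = 0.0132
Normalizing constant = 0.0553.
The ratio is 0.0132 / 0.024 (the normalizer cancels) = 0.550.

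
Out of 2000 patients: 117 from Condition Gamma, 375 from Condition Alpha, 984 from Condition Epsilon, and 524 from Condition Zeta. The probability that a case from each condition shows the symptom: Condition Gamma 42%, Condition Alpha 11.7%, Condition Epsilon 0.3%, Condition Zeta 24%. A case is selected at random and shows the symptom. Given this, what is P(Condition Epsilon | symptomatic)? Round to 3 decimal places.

Compute prior × likelihood for every hypothesis:
  Condition Gamma: 0.0585 × 0.42 = 0.02457
  Condition Alpha: 0.1875 × 0.117 = 0.0219375
  Condition Epsilon: 0.492 × 0.003 = 0.001476
  Condition Zeta: 0.262 × 0.24 = 0.06288
Normalizing constant = 0.1108635.
P(Condition Epsilon | evidence) = 0.001476 / 0.1108635 ≈ 0.013.

0.013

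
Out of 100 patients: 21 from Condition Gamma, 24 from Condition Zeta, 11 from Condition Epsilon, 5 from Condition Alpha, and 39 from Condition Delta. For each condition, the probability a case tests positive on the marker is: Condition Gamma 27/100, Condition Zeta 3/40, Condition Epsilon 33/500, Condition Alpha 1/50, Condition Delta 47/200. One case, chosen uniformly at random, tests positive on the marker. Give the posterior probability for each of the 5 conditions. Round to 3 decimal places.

Prior × likelihood for each hypothesis:
  Condition Gamma: 0.21 × 0.27 = 0.0567
  Condition Zeta: 0.24 × 0.075 = 0.018
  Condition Epsilon: 0.11 × 0.066 = 0.00726
  Condition Alpha: 0.05 × 0.02 = 0.001
  Condition Delta: 0.39 × 0.235 = 0.09165
Normalizing constant = 0.17461.
P(Condition Gamma | marker-positive) = 0.0567/0.17461 ≈ 0.325
P(Condition Zeta | marker-positive) = 0.018/0.17461 ≈ 0.103
P(Condition Epsilon | marker-positive) = 0.00726/0.17461 ≈ 0.042
P(Condition Alpha | marker-positive) = 0.001/0.17461 ≈ 0.006
P(Condition Delta | marker-positive) = 0.09165/0.17461 ≈ 0.525

Condition Gamma 0.325, Condition Zeta 0.103, Condition Epsilon 0.042, Condition Alpha 0.006, Condition Delta 0.525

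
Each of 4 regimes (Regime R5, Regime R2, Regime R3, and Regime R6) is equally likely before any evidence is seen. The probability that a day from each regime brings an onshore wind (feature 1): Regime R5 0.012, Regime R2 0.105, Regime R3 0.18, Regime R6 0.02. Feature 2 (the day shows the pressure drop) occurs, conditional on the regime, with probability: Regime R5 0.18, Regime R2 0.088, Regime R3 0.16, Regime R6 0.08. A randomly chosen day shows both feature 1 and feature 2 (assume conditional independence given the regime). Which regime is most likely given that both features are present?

Regime R3

Since the prior is uniform, the posterior is proportional to the likelihood:
  Regime R5: 0.012 × 0.18 = 0.00216
  Regime R2: 0.105 × 0.088 = 0.00924
  Regime R3: 0.18 × 0.16 = 0.0288
  Regime R6: 0.02 × 0.08 = 0.0016
Total = 0.0418.
Largest term belongs to Regime R3, so Regime R3 is most probable.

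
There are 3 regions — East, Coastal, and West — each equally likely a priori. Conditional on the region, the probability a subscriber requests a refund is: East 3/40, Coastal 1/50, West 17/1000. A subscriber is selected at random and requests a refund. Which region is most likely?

East

Since the prior is uniform, the posterior is proportional to the likelihood:
  East: 0.075
  Coastal: 0.02
  West: 0.017
Normalizing constant = 0.112.
Largest term belongs to East, so East is most probable.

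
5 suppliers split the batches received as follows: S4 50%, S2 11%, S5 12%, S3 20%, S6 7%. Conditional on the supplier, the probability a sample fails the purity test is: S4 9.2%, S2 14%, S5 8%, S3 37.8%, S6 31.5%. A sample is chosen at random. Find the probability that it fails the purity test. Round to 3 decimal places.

0.169

Unnormalized posteriors (prior × likelihood):
  S4: 0.5 × 0.092 = 0.046
  S2: 0.11 × 0.14 = 0.0154
  S5: 0.12 × 0.08 = 0.0096
  S3: 0.2 × 0.378 = 0.0756
  S6: 0.07 × 0.315 = 0.02205
P(off-spec) = 0.046 + 0.0154 + 0.0096 + 0.0756 + 0.02205 = 0.16865 → 0.169.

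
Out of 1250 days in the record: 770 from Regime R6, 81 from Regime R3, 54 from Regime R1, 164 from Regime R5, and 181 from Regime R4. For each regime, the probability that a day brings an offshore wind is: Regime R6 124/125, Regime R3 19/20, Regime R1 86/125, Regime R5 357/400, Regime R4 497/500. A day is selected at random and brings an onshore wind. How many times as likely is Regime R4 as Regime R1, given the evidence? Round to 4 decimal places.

0.0645

Taking complements, P(onshore | each) = Regime R6 0.008, Regime R3 0.05, Regime R1 0.312, Regime R5 0.1075, Regime R4 0.006.
Compute prior × likelihood for every hypothesis:
  Regime R6: 0.616 × 0.008 = 0.004928
  Regime R3: 0.0648 × 0.05 = 0.00324
  Regime R1: 0.0432 × 0.312 = 0.0134784
  Regime R5: 0.1312 × 0.1075 = 0.014104
  Regime R4: 0.1448 × 0.006 = 0.0008688
Normalizing constant = 0.0366192.
The ratio is 0.0008688 / 0.0134784 (the normalizer cancels) = 0.0645.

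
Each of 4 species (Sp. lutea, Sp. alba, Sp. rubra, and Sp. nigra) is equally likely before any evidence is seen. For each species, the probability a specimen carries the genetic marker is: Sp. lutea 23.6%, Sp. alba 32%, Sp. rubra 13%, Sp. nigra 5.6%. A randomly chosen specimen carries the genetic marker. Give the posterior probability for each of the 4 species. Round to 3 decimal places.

Sp. lutea 0.318, Sp. alba 0.431, Sp. rubra 0.175, Sp. nigra 0.075

With a uniform prior (1/4 each), posterior ∝ likelihood:
  Sp. lutea: 0.236
  Sp. alba: 0.32
  Sp. rubra: 0.13
  Sp. nigra: 0.056
Total = 0.742.
P(Sp. lutea | marker) = 0.236/0.742 ≈ 0.318
P(Sp. alba | marker) = 0.32/0.742 ≈ 0.431
P(Sp. rubra | marker) = 0.13/0.742 ≈ 0.175
P(Sp. nigra | marker) = 0.056/0.742 ≈ 0.075
(Check: 0.318+0.431+0.175+0.075 = 0.999.)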